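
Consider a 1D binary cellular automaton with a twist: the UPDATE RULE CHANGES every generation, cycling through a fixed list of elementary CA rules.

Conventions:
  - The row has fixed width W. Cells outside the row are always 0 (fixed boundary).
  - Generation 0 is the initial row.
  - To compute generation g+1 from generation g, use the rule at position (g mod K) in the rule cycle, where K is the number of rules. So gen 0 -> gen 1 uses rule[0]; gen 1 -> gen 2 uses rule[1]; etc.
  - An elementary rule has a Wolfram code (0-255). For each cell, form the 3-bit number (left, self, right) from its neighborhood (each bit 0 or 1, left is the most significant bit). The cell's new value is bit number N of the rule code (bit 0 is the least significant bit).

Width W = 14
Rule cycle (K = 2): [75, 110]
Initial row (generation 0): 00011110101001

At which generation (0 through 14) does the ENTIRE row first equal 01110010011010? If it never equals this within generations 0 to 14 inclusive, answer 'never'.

Answer: never

Derivation:
Gen 0: 00011110101001
Gen 1 (rule 75): 11110010000010
Gen 2 (rule 110): 10010110000110
Gen 3 (rule 75): 00100110111110
Gen 4 (rule 110): 01101111100010
Gen 5 (rule 75): 11101000101100
Gen 6 (rule 110): 10111001111100
Gen 7 (rule 75): 00101011000101
Gen 8 (rule 110): 01111111001111
Gen 9 (rule 75): 11000001011001
Gen 10 (rule 110): 11000011111011
Gen 11 (rule 75): 11011110001011
Gen 12 (rule 110): 11110010011111
Gen 13 (rule 75): 10010100110001
Gen 14 (rule 110): 10111101110011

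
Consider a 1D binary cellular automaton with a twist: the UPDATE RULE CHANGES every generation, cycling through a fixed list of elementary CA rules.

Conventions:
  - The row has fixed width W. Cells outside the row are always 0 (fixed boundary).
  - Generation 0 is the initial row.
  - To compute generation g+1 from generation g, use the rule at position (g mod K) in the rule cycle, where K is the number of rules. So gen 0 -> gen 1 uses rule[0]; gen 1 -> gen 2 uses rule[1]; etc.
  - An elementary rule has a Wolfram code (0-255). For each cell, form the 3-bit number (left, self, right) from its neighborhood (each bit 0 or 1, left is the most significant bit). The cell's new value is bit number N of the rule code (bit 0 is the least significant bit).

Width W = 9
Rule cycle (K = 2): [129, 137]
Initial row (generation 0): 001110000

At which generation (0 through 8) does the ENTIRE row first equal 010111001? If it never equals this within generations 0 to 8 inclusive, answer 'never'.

Answer: never

Derivation:
Gen 0: 001110000
Gen 1 (rule 129): 100100111
Gen 2 (rule 137): 000000110
Gen 3 (rule 129): 111110000
Gen 4 (rule 137): 111100111
Gen 5 (rule 129): 011000010
Gen 6 (rule 137): 010011000
Gen 7 (rule 129): 000000011
Gen 8 (rule 137): 111111010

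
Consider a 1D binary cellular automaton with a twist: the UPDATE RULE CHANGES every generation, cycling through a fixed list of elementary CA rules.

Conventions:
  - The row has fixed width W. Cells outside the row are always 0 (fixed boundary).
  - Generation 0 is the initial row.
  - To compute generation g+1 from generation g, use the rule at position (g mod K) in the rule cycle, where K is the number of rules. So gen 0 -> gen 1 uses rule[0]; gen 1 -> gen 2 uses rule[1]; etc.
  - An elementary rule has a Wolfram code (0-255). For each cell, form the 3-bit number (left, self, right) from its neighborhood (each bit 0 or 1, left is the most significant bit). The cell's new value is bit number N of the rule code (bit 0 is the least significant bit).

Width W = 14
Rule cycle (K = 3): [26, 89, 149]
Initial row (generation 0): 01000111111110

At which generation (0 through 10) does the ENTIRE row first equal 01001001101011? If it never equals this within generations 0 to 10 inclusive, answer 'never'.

Gen 0: 01000111111110
Gen 1 (rule 26): 10101100000001
Gen 2 (rule 89): 00001111111100
Gen 3 (rule 149): 11100111111011
Gen 4 (rule 26): 10011100000010
Gen 5 (rule 89): 01010111111001
Gen 6 (rule 149): 01010011110101
Gen 7 (rule 26): 10001110000000
Gen 8 (rule 89): 01101011111111
Gen 9 (rule 149): 00001001111110
Gen 10 (rule 26): 00010111000001

Answer: never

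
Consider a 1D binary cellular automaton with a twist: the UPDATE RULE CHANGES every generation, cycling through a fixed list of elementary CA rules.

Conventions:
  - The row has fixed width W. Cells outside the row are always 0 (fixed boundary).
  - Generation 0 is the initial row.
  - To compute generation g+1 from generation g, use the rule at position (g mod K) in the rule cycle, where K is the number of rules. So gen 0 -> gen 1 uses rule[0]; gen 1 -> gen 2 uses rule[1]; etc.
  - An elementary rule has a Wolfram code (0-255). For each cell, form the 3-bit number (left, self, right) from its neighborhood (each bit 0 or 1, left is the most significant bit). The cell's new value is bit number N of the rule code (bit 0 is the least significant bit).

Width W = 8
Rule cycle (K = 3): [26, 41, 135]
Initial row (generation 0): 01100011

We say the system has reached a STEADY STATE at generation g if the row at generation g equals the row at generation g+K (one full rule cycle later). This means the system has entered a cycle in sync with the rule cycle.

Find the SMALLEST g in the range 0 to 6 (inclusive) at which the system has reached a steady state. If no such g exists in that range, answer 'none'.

Gen 0: 01100011
Gen 1 (rule 26): 11010110
Gen 2 (rule 41): 10101100
Gen 3 (rule 135): 10100001
Gen 4 (rule 26): 00010010
Gen 5 (rule 41): 11000000
Gen 6 (rule 135): 00011111
Gen 7 (rule 26): 00110000
Gen 8 (rule 41): 10100111
Gen 9 (rule 135): 10101010

Answer: none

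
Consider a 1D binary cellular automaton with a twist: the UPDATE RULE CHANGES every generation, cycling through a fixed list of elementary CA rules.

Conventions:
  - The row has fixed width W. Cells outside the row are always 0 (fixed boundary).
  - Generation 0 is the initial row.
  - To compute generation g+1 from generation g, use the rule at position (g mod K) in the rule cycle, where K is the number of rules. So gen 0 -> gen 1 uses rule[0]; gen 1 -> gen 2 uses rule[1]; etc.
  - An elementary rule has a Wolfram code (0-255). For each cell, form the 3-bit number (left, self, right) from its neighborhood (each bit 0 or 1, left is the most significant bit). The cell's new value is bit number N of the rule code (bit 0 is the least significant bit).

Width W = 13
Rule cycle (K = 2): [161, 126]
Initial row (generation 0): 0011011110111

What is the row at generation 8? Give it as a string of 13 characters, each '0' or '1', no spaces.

Gen 0: 0011011110111
Gen 1 (rule 161): 1000101101010
Gen 2 (rule 126): 1101111111111
Gen 3 (rule 161): 0010111111110
Gen 4 (rule 126): 0111100000011
Gen 5 (rule 161): 0011001111000
Gen 6 (rule 126): 0111111001100
Gen 7 (rule 161): 0011110000001
Gen 8 (rule 126): 0110011000011

Answer: 0110011000011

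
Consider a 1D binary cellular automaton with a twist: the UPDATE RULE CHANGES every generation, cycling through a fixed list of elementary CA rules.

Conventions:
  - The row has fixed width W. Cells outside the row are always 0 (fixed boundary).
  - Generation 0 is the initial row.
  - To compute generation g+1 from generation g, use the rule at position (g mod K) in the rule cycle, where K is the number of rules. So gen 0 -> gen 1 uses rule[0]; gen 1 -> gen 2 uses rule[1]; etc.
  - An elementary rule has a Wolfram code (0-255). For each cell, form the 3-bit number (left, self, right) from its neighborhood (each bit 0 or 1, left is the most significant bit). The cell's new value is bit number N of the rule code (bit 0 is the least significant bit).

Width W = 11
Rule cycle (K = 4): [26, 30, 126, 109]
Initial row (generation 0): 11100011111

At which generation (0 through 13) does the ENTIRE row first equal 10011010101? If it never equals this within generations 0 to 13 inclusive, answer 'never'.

Gen 0: 11100011111
Gen 1 (rule 26): 10010110000
Gen 2 (rule 30): 11110101000
Gen 3 (rule 126): 10011111100
Gen 4 (rule 109): 10010000101
Gen 5 (rule 26): 01101001000
Gen 6 (rule 30): 11001111100
Gen 7 (rule 126): 11111000110
Gen 8 (rule 109): 10001010110
Gen 9 (rule 26): 01010000101
Gen 10 (rule 30): 11011001101
Gen 11 (rule 126): 11111111111
Gen 12 (rule 109): 10000000001
Gen 13 (rule 26): 01000000010

Answer: never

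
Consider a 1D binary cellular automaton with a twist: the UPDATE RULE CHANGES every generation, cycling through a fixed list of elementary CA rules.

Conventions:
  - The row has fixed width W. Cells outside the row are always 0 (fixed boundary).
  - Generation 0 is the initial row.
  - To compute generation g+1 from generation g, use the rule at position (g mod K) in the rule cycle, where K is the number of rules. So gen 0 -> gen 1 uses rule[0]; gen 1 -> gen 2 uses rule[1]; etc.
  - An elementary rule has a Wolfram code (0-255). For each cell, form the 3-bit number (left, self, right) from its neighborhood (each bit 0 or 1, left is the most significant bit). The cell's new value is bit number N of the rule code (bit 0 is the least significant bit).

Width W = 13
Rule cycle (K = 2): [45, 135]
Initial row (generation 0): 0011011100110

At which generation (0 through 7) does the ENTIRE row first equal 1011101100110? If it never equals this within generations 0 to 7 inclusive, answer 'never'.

Gen 0: 0011011100110
Gen 1 (rule 45): 1010110000100
Gen 2 (rule 135): 1010000111101
Gen 3 (rule 45): 1110110100011
Gen 4 (rule 135): 0100000101100
Gen 5 (rule 45): 0101110111001
Gen 6 (rule 135): 1100100010011
Gen 7 (rule 45): 1000101010010

Answer: never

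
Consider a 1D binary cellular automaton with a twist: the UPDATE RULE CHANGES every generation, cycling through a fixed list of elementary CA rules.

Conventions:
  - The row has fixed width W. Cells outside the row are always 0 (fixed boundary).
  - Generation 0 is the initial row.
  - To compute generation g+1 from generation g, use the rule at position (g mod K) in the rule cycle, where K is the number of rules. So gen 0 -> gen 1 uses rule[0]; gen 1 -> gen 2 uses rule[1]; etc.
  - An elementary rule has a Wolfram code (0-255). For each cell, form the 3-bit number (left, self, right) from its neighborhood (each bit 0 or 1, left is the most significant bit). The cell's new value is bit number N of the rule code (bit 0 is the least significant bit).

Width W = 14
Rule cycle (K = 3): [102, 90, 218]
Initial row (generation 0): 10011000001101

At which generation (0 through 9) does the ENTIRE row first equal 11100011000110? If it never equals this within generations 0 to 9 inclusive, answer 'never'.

Gen 0: 10011000001101
Gen 1 (rule 102): 10101000010111
Gen 2 (rule 90): 00000100100101
Gen 3 (rule 218): 00001011011000
Gen 4 (rule 102): 00011101101000
Gen 5 (rule 90): 00110101100100
Gen 6 (rule 218): 01110001111010
Gen 7 (rule 102): 10010010001110
Gen 8 (rule 90): 01101101011011
Gen 9 (rule 218): 11101100011011

Answer: never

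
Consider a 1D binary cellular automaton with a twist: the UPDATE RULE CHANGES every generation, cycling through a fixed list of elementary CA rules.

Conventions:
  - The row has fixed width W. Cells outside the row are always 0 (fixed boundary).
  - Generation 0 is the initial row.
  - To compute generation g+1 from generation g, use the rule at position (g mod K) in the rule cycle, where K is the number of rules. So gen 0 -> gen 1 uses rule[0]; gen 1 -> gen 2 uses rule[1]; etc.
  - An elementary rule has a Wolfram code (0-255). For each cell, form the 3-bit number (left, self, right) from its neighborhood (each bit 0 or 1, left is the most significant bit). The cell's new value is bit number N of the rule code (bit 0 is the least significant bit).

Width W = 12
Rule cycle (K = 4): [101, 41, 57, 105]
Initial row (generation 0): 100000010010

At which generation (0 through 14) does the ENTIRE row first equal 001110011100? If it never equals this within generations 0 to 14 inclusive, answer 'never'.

Answer: never

Derivation:
Gen 0: 100000010010
Gen 1 (rule 101): 101111010010
Gen 2 (rule 41): 011000100000
Gen 3 (rule 57): 010110011111
Gen 4 (rule 105): 001110010001
Gen 5 (rule 101): 100010010101
Gen 6 (rule 41): 001000001010
Gen 7 (rule 57): 100111100101
Gen 8 (rule 105): 000100100010
Gen 9 (rule 101): 110100101010
Gen 10 (rule 41): 101000010100
Gen 11 (rule 57): 010111001011
Gen 12 (rule 105): 001101000111
Gen 13 (rule 101): 100111010001
Gen 14 (rule 41): 000100100100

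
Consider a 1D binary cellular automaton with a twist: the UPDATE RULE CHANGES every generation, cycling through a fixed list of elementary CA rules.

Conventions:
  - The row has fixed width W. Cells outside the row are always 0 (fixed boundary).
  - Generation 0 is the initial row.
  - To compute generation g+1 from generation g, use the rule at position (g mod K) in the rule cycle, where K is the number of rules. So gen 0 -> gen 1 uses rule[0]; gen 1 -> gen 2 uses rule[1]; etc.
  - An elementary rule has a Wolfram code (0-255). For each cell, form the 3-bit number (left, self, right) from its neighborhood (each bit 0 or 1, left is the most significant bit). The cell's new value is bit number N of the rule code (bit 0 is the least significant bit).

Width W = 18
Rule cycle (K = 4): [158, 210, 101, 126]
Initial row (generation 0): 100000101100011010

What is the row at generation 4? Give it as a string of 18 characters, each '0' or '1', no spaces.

Gen 0: 100000101100011010
Gen 1 (rule 158): 110001101010110011
Gen 2 (rule 210): 011010100000011101
Gen 3 (rule 101): 001111101111000111
Gen 4 (rule 126): 011000111001101101

Answer: 011000111001101101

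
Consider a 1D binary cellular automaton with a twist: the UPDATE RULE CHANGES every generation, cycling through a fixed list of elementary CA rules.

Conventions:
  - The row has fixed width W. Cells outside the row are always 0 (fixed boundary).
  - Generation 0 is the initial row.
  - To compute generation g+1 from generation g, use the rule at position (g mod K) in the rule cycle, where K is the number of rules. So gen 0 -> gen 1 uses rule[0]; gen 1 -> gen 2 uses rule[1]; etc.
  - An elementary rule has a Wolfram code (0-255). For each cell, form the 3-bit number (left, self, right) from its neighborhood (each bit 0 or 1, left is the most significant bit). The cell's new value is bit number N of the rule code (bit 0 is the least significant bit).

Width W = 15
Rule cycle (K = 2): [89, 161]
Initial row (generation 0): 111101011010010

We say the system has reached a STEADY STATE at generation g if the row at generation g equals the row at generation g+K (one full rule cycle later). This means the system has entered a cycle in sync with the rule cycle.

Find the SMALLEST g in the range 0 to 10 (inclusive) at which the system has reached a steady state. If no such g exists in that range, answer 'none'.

Answer: none

Derivation:
Gen 0: 111101011010010
Gen 1 (rule 89): 100100011001001
Gen 2 (rule 161): 000001000000000
Gen 3 (rule 89): 111100111111111
Gen 4 (rule 161): 011000011111110
Gen 5 (rule 89): 011111010000011
Gen 6 (rule 161): 001110100111000
Gen 7 (rule 89): 101010010101111
Gen 8 (rule 161): 010100001010110
Gen 9 (rule 89): 000011100000111
Gen 10 (rule 161): 111001001110010
Gen 11 (rule 89): 101100101011001
Gen 12 (rule 161): 010000010100000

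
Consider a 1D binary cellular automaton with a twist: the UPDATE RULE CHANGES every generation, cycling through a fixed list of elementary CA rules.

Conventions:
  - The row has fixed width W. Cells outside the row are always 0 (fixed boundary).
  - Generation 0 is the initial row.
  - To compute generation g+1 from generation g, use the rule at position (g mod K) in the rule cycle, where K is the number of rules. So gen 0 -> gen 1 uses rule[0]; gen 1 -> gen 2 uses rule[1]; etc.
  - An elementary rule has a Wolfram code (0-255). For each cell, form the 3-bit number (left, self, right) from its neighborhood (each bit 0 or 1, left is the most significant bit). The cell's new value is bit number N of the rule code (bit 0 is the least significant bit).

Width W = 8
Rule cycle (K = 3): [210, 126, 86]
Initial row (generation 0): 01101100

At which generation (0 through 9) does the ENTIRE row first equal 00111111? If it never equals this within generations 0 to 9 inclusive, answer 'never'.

Gen 0: 01101100
Gen 1 (rule 210): 10100110
Gen 2 (rule 126): 11111111
Gen 3 (rule 86): 00000001
Gen 4 (rule 210): 00000010
Gen 5 (rule 126): 00000111
Gen 6 (rule 86): 00001001
Gen 7 (rule 210): 00010110
Gen 8 (rule 126): 00111111
Gen 9 (rule 86): 01000001

Answer: 8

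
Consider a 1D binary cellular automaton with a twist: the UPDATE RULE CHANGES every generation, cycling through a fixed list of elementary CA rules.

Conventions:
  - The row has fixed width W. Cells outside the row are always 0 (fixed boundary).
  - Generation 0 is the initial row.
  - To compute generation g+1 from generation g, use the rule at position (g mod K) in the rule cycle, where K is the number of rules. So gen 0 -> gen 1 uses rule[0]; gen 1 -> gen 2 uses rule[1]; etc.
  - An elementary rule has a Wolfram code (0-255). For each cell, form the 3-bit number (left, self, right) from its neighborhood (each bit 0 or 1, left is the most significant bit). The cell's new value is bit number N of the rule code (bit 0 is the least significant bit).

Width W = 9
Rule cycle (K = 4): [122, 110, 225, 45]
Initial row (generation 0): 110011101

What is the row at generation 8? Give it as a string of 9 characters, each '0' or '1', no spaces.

Answer: 010000011

Derivation:
Gen 0: 110011101
Gen 1 (rule 122): 111110110
Gen 2 (rule 110): 100011110
Gen 3 (rule 225): 001001110
Gen 4 (rule 45): 101001000
Gen 5 (rule 122): 010110100
Gen 6 (rule 110): 111111100
Gen 7 (rule 225): 011111101
Gen 8 (rule 45): 010000011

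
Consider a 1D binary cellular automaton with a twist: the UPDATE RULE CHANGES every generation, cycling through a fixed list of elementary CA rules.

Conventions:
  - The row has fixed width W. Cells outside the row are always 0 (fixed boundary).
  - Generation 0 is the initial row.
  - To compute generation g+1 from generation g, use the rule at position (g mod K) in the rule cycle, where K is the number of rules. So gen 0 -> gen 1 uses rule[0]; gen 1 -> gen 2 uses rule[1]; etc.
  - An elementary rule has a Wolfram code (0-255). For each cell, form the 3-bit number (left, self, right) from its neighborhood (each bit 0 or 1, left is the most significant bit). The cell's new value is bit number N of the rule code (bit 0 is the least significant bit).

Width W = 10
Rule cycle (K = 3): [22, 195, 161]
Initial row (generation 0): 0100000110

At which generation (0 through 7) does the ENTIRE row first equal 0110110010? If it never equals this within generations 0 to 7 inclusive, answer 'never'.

Gen 0: 0100000110
Gen 1 (rule 22): 1110001001
Gen 2 (rule 195): 0110110010
Gen 3 (rule 161): 0001000000
Gen 4 (rule 22): 0011100000
Gen 5 (rule 195): 1101101111
Gen 6 (rule 161): 0010010110
Gen 7 (rule 22): 0111110001

Answer: 2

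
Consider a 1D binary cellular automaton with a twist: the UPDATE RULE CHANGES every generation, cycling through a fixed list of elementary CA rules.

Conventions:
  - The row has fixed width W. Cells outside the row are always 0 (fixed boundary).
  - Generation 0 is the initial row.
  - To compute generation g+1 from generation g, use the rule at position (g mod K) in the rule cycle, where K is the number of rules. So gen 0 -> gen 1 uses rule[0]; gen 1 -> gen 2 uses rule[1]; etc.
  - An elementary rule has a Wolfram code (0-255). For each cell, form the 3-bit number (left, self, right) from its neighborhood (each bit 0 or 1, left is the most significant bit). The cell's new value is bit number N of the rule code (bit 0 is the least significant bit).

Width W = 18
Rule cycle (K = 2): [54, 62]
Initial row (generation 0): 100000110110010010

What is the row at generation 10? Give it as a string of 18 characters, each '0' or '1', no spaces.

Gen 0: 100000110110010010
Gen 1 (rule 54): 110001001001111111
Gen 2 (rule 62): 101011111111000000
Gen 3 (rule 54): 111100000000100000
Gen 4 (rule 62): 100010000001110000
Gen 5 (rule 54): 110111000010001000
Gen 6 (rule 62): 101100100111011100
Gen 7 (rule 54): 110011111000100010
Gen 8 (rule 62): 101110000101110111
Gen 9 (rule 54): 110001001110001000
Gen 10 (rule 62): 101011111001011100

Answer: 101011111001011100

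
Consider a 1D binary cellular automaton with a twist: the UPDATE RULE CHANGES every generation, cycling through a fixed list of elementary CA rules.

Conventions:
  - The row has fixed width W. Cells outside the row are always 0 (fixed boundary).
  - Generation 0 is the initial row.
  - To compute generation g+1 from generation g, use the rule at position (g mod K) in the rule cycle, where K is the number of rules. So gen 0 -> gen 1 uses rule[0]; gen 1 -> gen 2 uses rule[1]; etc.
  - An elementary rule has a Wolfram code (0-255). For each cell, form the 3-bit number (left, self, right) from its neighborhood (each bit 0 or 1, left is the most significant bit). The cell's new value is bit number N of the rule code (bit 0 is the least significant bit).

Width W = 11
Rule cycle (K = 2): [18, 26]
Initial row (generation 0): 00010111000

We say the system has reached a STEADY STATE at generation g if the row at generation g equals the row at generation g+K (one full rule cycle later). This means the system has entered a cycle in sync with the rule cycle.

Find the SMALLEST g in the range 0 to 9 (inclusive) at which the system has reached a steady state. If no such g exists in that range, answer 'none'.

Answer: 2

Derivation:
Gen 0: 00010111000
Gen 1 (rule 18): 00100000100
Gen 2 (rule 26): 01010001010
Gen 3 (rule 18): 10001010001
Gen 4 (rule 26): 01010001010
Gen 5 (rule 18): 10001010001
Gen 6 (rule 26): 01010001010
Gen 7 (rule 18): 10001010001
Gen 8 (rule 26): 01010001010
Gen 9 (rule 18): 10001010001
Gen 10 (rule 26): 01010001010
Gen 11 (rule 18): 10001010001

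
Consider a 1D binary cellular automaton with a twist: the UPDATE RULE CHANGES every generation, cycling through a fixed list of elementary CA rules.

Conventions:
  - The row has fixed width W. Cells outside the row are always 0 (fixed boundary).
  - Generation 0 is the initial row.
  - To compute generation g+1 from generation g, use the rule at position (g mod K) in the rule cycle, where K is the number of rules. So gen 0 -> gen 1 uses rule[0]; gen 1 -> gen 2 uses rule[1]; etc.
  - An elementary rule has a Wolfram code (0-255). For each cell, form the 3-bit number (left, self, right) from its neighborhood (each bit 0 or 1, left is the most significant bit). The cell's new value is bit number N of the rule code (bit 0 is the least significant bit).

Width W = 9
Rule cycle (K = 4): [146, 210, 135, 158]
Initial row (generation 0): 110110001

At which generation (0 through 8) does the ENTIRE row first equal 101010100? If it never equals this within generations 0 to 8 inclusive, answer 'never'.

Gen 0: 110110001
Gen 1 (rule 146): 000001010
Gen 2 (rule 210): 000010001
Gen 3 (rule 135): 111110111
Gen 4 (rule 158): 111100110
Gen 5 (rule 146): 011011001
Gen 6 (rule 210): 101001110
Gen 7 (rule 135): 101010100
Gen 8 (rule 158): 101010110

Answer: 7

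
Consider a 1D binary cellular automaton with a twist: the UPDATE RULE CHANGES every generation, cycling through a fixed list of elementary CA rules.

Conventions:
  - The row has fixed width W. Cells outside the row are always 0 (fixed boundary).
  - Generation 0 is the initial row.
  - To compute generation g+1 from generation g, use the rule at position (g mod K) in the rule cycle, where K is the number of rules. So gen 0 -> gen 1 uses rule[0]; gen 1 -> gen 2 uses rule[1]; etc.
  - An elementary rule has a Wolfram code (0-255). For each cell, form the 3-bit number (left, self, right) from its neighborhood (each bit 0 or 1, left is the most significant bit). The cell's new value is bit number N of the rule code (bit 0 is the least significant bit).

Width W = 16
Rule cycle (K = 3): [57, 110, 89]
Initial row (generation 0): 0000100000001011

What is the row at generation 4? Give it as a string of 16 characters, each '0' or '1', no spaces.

Gen 0: 0000100000001011
Gen 1 (rule 57): 1110011111100110
Gen 2 (rule 110): 1010110000101110
Gen 3 (rule 89): 0000111110001011
Gen 4 (rule 57): 1110100001100110

Answer: 1110100001100110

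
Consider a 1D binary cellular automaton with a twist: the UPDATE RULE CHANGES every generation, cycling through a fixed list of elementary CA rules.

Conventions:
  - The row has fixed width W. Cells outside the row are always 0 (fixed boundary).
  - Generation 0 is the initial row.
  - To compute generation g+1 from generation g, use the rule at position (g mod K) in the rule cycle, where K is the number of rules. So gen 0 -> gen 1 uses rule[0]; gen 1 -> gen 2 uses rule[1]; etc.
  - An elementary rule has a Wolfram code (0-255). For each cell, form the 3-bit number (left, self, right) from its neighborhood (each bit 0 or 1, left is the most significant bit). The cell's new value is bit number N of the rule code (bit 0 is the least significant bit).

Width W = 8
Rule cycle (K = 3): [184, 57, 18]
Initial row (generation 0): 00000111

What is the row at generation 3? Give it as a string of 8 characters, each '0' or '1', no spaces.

Gen 0: 00000111
Gen 1 (rule 184): 00000110
Gen 2 (rule 57): 11110101
Gen 3 (rule 18): 00000000

Answer: 00000000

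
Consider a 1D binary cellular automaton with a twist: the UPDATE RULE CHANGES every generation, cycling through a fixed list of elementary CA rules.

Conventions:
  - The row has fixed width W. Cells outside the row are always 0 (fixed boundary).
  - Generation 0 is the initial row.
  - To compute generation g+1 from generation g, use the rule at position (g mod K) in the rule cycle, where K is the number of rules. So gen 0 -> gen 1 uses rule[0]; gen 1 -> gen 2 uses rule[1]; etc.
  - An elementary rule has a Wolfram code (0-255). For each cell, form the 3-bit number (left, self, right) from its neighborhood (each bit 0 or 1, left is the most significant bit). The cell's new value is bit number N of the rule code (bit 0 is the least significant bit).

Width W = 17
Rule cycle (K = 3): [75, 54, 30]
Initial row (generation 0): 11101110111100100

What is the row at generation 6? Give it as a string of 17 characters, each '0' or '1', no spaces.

Answer: 11100000000000000

Derivation:
Gen 0: 11101110111100100
Gen 1 (rule 75): 10101010100101001
Gen 2 (rule 54): 11111111111111111
Gen 3 (rule 30): 10000000000000000
Gen 4 (rule 75): 00111111111111111
Gen 5 (rule 54): 01000000000000000
Gen 6 (rule 30): 11100000000000000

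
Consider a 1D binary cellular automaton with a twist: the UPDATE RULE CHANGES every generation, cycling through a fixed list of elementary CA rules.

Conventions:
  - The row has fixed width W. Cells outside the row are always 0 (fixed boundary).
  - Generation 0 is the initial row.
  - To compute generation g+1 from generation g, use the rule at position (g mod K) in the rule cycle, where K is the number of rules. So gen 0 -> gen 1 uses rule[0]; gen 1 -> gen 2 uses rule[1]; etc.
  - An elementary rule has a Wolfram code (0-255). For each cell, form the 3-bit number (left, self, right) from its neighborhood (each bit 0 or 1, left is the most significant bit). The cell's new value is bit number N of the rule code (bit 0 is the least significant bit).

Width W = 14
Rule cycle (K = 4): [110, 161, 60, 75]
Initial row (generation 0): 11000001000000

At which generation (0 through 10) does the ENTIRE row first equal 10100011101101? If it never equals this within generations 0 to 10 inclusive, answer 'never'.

Answer: 5

Derivation:
Gen 0: 11000001000000
Gen 1 (rule 110): 11000011000000
Gen 2 (rule 161): 00011000011111
Gen 3 (rule 60): 00010100010000
Gen 4 (rule 75): 11100001100111
Gen 5 (rule 110): 10100011101101
Gen 6 (rule 161): 01001001010010
Gen 7 (rule 60): 01101101111011
Gen 8 (rule 75): 11101101001011
Gen 9 (rule 110): 10111111011111
Gen 10 (rule 161): 01011110101110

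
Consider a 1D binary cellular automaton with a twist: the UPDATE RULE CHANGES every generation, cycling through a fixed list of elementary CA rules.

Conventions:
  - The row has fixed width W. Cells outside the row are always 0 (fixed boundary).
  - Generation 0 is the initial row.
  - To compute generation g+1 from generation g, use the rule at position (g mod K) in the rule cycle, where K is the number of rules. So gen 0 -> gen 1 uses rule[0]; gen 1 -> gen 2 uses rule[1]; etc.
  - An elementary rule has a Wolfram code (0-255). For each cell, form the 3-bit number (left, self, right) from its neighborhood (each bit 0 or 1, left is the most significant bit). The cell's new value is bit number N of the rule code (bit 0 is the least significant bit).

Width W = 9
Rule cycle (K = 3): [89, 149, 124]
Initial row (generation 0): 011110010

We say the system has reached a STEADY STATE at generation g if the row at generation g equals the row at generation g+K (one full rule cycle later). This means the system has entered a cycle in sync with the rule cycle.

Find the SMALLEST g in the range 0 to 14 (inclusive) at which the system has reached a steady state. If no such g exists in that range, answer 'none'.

Gen 0: 011110010
Gen 1 (rule 89): 010011001
Gen 2 (rule 149): 011000101
Gen 3 (rule 124): 011100111
Gen 4 (rule 89): 010110101
Gen 5 (rule 149): 010000101
Gen 6 (rule 124): 011000111
Gen 7 (rule 89): 011110101
Gen 8 (rule 149): 001100101
Gen 9 (rule 124): 001110111
Gen 10 (rule 89): 101010101
Gen 11 (rule 149): 101010101
Gen 12 (rule 124): 111111111
Gen 13 (rule 89): 100000001
Gen 14 (rule 149): 111111101
Gen 15 (rule 124): 100000111
Gen 16 (rule 89): 011110101
Gen 17 (rule 149): 001100101

Answer: none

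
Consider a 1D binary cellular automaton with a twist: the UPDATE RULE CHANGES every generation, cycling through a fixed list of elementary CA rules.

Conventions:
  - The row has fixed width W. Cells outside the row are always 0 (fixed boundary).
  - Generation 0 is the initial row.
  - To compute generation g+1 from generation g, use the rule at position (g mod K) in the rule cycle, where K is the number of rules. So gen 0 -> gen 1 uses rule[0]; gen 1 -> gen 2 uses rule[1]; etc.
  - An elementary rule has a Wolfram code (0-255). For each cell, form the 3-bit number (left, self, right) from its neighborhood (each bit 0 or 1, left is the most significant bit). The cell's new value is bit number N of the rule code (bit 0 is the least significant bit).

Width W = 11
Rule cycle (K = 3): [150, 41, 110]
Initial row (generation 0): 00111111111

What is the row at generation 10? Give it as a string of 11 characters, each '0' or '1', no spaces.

Gen 0: 00111111111
Gen 1 (rule 150): 01011111110
Gen 2 (rule 41): 00110000000
Gen 3 (rule 110): 01110000000
Gen 4 (rule 150): 10101000000
Gen 5 (rule 41): 01010011111
Gen 6 (rule 110): 11110110001
Gen 7 (rule 150): 01100001011
Gen 8 (rule 41): 01001100110
Gen 9 (rule 110): 11011101110
Gen 10 (rule 150): 00001000101

Answer: 00001000101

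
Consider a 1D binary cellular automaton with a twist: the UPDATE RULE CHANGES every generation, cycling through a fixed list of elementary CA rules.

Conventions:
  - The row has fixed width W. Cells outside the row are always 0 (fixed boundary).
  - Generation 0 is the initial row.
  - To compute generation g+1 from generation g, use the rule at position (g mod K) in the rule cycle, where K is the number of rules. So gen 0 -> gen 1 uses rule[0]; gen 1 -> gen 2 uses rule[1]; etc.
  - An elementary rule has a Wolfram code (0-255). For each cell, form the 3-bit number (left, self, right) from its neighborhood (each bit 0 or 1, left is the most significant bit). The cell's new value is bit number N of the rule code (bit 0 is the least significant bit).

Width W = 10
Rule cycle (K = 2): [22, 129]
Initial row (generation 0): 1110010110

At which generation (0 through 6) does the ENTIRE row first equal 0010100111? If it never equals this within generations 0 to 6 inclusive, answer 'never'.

Gen 0: 1110010110
Gen 1 (rule 22): 0001110001
Gen 2 (rule 129): 1100100100
Gen 3 (rule 22): 0011111110
Gen 4 (rule 129): 1001111100
Gen 5 (rule 22): 1110000010
Gen 6 (rule 129): 0100111000

Answer: never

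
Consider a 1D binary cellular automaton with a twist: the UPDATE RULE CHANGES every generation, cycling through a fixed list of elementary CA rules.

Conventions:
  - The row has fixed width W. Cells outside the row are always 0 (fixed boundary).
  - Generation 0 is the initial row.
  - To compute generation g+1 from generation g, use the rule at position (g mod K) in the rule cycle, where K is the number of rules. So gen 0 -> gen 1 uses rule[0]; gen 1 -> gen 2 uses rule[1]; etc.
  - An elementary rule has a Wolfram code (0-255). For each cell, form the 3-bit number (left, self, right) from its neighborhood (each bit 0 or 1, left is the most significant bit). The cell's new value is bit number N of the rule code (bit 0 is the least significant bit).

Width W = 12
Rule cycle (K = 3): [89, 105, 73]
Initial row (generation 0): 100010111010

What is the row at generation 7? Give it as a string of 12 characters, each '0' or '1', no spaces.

Gen 0: 100010111010
Gen 1 (rule 89): 011000101001
Gen 2 (rule 105): 011010010000
Gen 3 (rule 73): 011000000111
Gen 4 (rule 89): 011111110101
Gen 5 (rule 105): 010000011010
Gen 6 (rule 73): 000111011000
Gen 7 (rule 89): 110101011111

Answer: 110101011111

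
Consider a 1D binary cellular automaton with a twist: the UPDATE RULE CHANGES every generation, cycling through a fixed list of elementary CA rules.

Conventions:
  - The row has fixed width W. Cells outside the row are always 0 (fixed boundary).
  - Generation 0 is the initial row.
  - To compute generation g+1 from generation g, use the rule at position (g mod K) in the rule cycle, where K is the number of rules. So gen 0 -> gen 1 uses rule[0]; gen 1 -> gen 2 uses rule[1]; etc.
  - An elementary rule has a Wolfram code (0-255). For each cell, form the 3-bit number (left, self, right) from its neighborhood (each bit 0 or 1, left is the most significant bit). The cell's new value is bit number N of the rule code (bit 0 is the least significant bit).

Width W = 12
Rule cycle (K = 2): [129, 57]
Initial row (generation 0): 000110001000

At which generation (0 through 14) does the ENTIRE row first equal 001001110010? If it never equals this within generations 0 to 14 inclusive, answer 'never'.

Answer: never

Derivation:
Gen 0: 000110001000
Gen 1 (rule 129): 110000100011
Gen 2 (rule 57): 101110011010
Gen 3 (rule 129): 000100000000
Gen 4 (rule 57): 110011111111
Gen 5 (rule 129): 000001111110
Gen 6 (rule 57): 111101000001
Gen 7 (rule 129): 011000011100
Gen 8 (rule 57): 010111010011
Gen 9 (rule 129): 000010000000
Gen 10 (rule 57): 111001111111
Gen 11 (rule 129): 010000111110
Gen 12 (rule 57): 001110100001
Gen 13 (rule 129): 100100001100
Gen 14 (rule 57): 010011101011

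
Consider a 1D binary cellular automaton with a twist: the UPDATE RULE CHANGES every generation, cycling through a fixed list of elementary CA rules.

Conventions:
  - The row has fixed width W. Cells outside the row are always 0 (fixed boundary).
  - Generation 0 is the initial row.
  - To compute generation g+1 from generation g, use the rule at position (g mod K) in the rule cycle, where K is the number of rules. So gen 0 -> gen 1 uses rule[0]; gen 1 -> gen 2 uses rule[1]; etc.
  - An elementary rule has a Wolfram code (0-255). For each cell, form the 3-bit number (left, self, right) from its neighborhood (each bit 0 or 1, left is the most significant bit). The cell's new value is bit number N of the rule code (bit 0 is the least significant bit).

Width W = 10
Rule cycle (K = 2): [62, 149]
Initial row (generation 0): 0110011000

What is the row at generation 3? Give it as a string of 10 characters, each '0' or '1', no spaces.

Answer: 0001111100

Derivation:
Gen 0: 0110011000
Gen 1 (rule 62): 1101110100
Gen 2 (rule 149): 0000100111
Gen 3 (rule 62): 0001111100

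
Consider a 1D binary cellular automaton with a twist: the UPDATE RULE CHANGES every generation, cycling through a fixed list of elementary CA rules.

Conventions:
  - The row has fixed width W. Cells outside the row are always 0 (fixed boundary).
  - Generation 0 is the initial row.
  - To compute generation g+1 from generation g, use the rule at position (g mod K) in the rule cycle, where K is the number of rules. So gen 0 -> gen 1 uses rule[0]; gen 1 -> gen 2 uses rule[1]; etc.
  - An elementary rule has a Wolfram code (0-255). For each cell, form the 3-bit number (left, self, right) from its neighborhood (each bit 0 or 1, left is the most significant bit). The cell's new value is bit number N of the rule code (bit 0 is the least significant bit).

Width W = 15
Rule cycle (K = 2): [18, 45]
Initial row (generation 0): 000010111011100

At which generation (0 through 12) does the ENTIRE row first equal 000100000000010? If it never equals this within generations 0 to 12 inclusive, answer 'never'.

Gen 0: 000010111011100
Gen 1 (rule 18): 000100000000010
Gen 2 (rule 45): 110101111111010
Gen 3 (rule 18): 000000000000001
Gen 4 (rule 45): 111111111111101
Gen 5 (rule 18): 000000000000000
Gen 6 (rule 45): 111111111111111
Gen 7 (rule 18): 000000000000000
Gen 8 (rule 45): 111111111111111
Gen 9 (rule 18): 000000000000000
Gen 10 (rule 45): 111111111111111
Gen 11 (rule 18): 000000000000000
Gen 12 (rule 45): 111111111111111

Answer: 1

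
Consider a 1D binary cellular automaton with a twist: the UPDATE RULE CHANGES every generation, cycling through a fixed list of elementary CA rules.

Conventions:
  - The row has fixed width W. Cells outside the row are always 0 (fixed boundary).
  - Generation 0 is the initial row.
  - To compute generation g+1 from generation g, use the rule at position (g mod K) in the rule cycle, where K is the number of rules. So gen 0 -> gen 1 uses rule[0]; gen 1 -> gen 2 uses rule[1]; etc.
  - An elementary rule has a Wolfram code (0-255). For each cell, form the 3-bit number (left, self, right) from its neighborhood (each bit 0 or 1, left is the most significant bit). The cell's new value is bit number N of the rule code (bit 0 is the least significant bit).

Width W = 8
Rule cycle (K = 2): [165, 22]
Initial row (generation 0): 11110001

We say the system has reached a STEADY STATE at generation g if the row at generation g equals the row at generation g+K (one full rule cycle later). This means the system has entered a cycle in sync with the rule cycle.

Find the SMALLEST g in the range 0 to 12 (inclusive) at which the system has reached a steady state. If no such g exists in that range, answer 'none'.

Answer: none

Derivation:
Gen 0: 11110001
Gen 1 (rule 165): 01100101
Gen 2 (rule 22): 10011101
Gen 3 (rule 165): 10001011
Gen 4 (rule 22): 11011000
Gen 5 (rule 165): 00100011
Gen 6 (rule 22): 01110100
Gen 7 (rule 165): 00101101
Gen 8 (rule 22): 01100001
Gen 9 (rule 165): 00001101
Gen 10 (rule 22): 00010001
Gen 11 (rule 165): 11010101
Gen 12 (rule 22): 00010101
Gen 13 (rule 165): 11011111
Gen 14 (rule 22): 00000000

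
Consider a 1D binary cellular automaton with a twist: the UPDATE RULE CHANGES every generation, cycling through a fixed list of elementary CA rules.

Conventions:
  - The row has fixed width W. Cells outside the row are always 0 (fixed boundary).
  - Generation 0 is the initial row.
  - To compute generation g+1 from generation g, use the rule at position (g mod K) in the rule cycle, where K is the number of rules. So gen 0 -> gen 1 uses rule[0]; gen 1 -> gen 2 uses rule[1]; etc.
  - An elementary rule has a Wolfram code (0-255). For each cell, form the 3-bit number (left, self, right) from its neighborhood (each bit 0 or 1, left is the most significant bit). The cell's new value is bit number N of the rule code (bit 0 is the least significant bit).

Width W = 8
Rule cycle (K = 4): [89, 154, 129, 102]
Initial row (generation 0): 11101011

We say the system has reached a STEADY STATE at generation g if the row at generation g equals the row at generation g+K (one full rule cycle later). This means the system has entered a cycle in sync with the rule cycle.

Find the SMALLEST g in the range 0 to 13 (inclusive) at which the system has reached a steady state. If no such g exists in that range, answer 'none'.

Answer: 11

Derivation:
Gen 0: 11101011
Gen 1 (rule 89): 10100011
Gen 2 (rule 154): 00010110
Gen 3 (rule 129): 11000000
Gen 4 (rule 102): 01000000
Gen 5 (rule 89): 00111111
Gen 6 (rule 154): 01111110
Gen 7 (rule 129): 00111100
Gen 8 (rule 102): 01000100
Gen 9 (rule 89): 00110011
Gen 10 (rule 154): 01101110
Gen 11 (rule 129): 00000100
Gen 12 (rule 102): 00001100
Gen 13 (rule 89): 11101111
Gen 14 (rule 154): 11001110
Gen 15 (rule 129): 00000100
Gen 16 (rule 102): 00001100
Gen 17 (rule 89): 11101111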